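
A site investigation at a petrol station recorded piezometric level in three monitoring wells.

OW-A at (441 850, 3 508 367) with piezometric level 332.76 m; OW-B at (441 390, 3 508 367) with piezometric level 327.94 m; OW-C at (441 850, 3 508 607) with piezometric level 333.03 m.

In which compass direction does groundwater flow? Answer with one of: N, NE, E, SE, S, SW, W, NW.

W

∂h/∂x = (327.94 − 332.76) / (441390 − 441850) = +0.01048
∂h/∂y = (333.03 − 332.76) / (3508607 − 3508367) = +0.001125
Flow = −∇h = (-0.01048 east, -0.001125 north), which points west.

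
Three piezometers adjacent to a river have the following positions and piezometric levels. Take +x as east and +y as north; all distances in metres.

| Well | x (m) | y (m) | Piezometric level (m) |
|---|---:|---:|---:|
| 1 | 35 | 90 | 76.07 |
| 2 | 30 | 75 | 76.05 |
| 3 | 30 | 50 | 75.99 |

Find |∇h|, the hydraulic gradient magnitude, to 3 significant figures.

With h = a·x + b·y + c and 1 as origin, the differences give:
  (-5)·a + (-15)·b = -0.02
  (-5)·a + (-40)·b = -0.08
Eliminate b (×(-40) and ×(-15), subtract): 125·a = -0.400 → a = ∂h/∂x = -0.003200
Back-substitute: b = ∂h/∂y = +0.002400.
|∇h| = √(-0.003200² + 0.002400²) = 0.004

0.00400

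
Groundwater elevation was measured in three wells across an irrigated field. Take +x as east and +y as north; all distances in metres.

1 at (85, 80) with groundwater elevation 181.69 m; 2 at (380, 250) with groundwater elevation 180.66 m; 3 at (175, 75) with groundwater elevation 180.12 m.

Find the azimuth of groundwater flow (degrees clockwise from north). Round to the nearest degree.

Taking 1 as reference: 2−1 = (295, 170, -1.03); 3−1 = (90, -5, -1.57).
Solve a·Δx + b·Δy = Δh: det = 295·(-5) − 90·170 = -16775.
∂h/∂x = [(-1.03)·(-5) − (-1.57)·170] / -16775 = -0.01622
∂h/∂y = [295·(-1.57) − 90·(-1.03)] / -16775 = +0.02208
Flow direction (−∇h) has components (+0.01622 E, -0.02208 N).
Azimuth = atan2(E, N) = atan2(+0.01622, -0.02208) = 143.7° ≈ 144°.

144°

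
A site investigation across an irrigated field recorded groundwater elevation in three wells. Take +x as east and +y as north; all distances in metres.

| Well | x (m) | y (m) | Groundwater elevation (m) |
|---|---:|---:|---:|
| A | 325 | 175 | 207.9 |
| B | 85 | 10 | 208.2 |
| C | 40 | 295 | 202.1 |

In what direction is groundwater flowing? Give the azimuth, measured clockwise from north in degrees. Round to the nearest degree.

Three-point gradient (reference A): Δ to B = (-240, -165, +0.3), Δ to C = (-285, 120, -5.8).
∂h/∂x = +0.01215, ∂h/∂y = -0.01949 (det = -75825).
Flow direction (−∇h) has components (-0.01215 E, +0.01949 N).
Azimuth = atan2(E, N) = atan2(-0.01215, +0.01949) = 328.1° ≈ 328°.

328°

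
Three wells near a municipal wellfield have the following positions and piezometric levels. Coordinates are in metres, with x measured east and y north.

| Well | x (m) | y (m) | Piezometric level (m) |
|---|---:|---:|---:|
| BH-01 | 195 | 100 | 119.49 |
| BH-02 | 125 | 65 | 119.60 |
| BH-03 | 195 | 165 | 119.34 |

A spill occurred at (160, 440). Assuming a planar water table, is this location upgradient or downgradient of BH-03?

Taking BH-01 as reference: BH-02−BH-01 = (-70, -35, +0.11); BH-03−BH-01 = (0, 65, -0.15).
Determinant of the coordinate differences = (-70)·65 − 0·(-35) = -4550.
∂h/∂x = [(+0.11)·65 − (-0.15)·(-35)] / -4550 = -0.0004176
∂h/∂y = [(-70)·(-0.15) − 0·(+0.11)] / -4550 = -0.002308
Head at (160, 440) = 119.49 + (-0.0004176)·(-35) + (-0.002308)·(340) = 118.72 m.
That is lower than the 119.34 m at BH-03, so the point is downgradient.

downgradient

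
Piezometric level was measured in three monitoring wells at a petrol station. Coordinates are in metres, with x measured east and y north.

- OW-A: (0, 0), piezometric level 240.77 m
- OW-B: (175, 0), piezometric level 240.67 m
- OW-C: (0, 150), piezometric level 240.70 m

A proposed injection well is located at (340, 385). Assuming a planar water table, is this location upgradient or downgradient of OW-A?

downgradient

∂h/∂x = (240.67 − 240.77) / (175 − 0) = -0.0005714
∂h/∂y = (240.70 − 240.77) / (150 − 0) = -0.0004667
Head at (340, 385) = 240.77 + (-0.0005714)·(340) + (-0.0004667)·(385) = 240.40 m.
That is lower than the 240.77 m at OW-A, so the point is downgradient.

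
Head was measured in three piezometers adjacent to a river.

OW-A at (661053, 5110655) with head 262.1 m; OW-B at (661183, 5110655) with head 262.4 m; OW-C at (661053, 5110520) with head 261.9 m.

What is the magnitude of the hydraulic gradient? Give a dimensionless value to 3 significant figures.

∂h/∂x = (262.4 − 262.1) / (661183 − 661053) = +0.002308
∂h/∂y = (261.9 − 262.1) / (5110520 − 5110655) = +0.001481
|∇h| = √(0.002308² + 0.001481²) = 0.002742

0.00274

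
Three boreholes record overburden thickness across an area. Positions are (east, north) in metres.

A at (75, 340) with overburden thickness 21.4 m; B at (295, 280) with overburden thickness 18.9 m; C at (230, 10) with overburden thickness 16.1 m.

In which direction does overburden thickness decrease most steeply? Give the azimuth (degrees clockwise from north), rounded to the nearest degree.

With d = a·x + b·y + c and A as origin, the differences give:
  220·a + (-60)·b = -2.5
  155·a + (-330)·b = -5.3
Eliminate b (×(-330) and ×(-60), subtract): -63300·a = 507.00 → a = ∂d/∂x = -0.008009
Back-substitute: b = ∂d/∂y = +0.01230.
Steepest decrease is along −∇f: components (+0.008009 E, -0.01230 N).
Azimuth = atan2(+0.008009, -0.01230) = 146.9° ≈ 147°.

147°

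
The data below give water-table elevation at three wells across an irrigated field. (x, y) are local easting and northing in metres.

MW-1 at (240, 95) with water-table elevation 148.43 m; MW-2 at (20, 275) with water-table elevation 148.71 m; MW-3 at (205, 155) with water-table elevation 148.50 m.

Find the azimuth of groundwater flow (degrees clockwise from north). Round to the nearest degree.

143°

Differences from MW-1: to MW-2 (Δx, Δy, Δh) = (-220, 180, +0.28); to MW-3 = (-35, 60, +0.07).
Solve a·Δx + b·Δy = Δh: det = (-220)·60 − (-35)·180 = -6900.
∂h/∂x = [(+0.28)·60 − (+0.07)·180] / -6900 = -0.0006087
∂h/∂y = [(-220)·(+0.07) − (-35)·(+0.28)] / -6900 = +0.0008116
Flow direction (−∇h) has components (+0.0006087 E, -0.0008116 N).
Azimuth = atan2(E, N) = atan2(+0.0006087, -0.0008116) = 143.1° ≈ 143°.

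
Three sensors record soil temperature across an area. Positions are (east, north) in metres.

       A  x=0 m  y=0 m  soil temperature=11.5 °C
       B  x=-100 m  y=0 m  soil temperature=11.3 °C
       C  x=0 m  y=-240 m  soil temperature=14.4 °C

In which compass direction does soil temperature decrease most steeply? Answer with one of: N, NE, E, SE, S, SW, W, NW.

N

∂T/∂x = (11.3 − 11.5) / (-100 − 0) = +0.002000
∂T/∂y = (14.4 − 11.5) / (-240 − 0) = -0.01208
Steepest decrease is along −∇f = (-0.002000 E, +0.01208 N) → north.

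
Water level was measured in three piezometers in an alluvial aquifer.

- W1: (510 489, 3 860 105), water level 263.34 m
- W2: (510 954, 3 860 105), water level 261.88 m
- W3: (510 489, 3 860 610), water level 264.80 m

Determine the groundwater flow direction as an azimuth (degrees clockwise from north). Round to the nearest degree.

133°

∂h/∂x = (261.88 − 263.34) / (510954 − 510489) = -0.003140
∂h/∂y = (264.80 − 263.34) / (3860610 − 3860105) = +0.002891
Flow direction (−∇h) has components (+0.003140 E, -0.002891 N).
Azimuth = atan2(E, N) = atan2(+0.003140, -0.002891) = 132.6° ≈ 133°.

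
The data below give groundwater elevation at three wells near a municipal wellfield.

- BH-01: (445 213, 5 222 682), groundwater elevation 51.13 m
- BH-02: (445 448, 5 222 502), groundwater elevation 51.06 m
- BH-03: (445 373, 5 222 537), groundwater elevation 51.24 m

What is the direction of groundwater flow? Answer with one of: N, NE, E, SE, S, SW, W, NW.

NE

With h = a·x + b·y + c and BH-01 as origin, the differences give:
  235·a + (-180)·b = -0.07
  160·a + (-145)·b = +0.11
Eliminate b (×(-145) and ×(-180), subtract): -5275·a = 29.950 → a = ∂h/∂x = -0.005678
Back-substitute: b = ∂h/∂y = -0.007024.
Flow = −∇h = (+0.005678 east, +0.007024 north), which points northeast.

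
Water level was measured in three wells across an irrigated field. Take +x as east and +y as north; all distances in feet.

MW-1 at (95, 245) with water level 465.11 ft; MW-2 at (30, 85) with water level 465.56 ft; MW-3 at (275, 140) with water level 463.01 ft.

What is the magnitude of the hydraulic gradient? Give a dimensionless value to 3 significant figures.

Differences from MW-1: to MW-2 (Δx, Δy, Δh) = (-65, -160, +0.45); to MW-3 = (180, -105, -2.10).
Determinant of the coordinate differences = (-65)·(-105) − 180·(-160) = 35625.
∂h/∂x = [(+0.45)·(-105) − (-2.10)·(-160)] / 35625 = -0.01076
∂h/∂y = [(-65)·(-2.10) − 180·(+0.45)] / 35625 = +0.001558
|∇h| = √(-0.01076² + 0.001558²) = 0.01087

0.0109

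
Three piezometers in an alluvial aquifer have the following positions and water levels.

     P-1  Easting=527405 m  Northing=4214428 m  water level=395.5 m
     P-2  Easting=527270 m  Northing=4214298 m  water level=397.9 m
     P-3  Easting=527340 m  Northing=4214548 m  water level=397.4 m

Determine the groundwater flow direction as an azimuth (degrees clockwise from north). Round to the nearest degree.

With h = a·x + b·y + c and P-1 as origin, the differences give:
  (-135)·a + (-130)·b = +2.4
  (-65)·a + 120·b = +1.9
Eliminate b (×120 and ×(-130), subtract): -24650·a = 535.00 → a = ∂h/∂x = -0.02170
Back-substitute: b = ∂h/∂y = +0.004077.
Flow direction (−∇h) has components (+0.02170 E, -0.004077 N).
Azimuth = atan2(E, N) = atan2(+0.02170, -0.004077) = 100.6° ≈ 101°.

101°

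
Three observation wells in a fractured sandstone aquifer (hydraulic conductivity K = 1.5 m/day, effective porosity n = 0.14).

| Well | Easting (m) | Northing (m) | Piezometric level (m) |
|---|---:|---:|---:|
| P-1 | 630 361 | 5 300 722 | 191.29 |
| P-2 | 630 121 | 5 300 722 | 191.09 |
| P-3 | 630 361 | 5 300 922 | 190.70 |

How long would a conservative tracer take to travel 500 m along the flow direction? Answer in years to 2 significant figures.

42 years

∂h/∂x = (191.09 − 191.29) / (630121 − 630361) = +0.0008333
∂h/∂y = (190.70 − 191.29) / (5300922 − 5300722) = -0.002950
|∇h| = √(0.0008333² + -0.002950²) = 0.003065
Seepage velocity v = K·i/n = 1.5 × 0.003065 / 0.14 = 0.03284 m/day.
t = 500 / 0.03284 = 1.523e+04 days = 41.7 years.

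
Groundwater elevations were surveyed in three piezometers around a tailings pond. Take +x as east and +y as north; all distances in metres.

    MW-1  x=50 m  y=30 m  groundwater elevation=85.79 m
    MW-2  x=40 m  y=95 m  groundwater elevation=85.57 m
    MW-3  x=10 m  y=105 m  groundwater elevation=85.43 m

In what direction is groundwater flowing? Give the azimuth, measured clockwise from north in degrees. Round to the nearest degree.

307°

Taking MW-1 as reference: MW-2−MW-1 = (-10, 65, -0.22); MW-3−MW-1 = (-40, 75, -0.36).
Determinant of the coordinate differences = (-10)·75 − (-40)·65 = 1850.
∂h/∂x = [(-0.22)·75 − (-0.36)·65] / 1850 = +0.003730
∂h/∂y = [(-10)·(-0.36) − (-40)·(-0.22)] / 1850 = -0.002811
Flow direction (−∇h) has components (-0.003730 E, +0.002811 N).
Azimuth = atan2(E, N) = atan2(-0.003730, +0.002811) = 307.0° ≈ 307°.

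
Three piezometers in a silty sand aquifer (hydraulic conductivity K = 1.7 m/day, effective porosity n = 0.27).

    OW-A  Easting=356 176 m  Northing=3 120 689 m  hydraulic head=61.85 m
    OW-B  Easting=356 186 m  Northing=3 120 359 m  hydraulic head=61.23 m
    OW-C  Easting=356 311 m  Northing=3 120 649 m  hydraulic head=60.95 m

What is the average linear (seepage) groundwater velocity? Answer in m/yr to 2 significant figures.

Taking OW-A as reference: OW-B−OW-A = (10, -330, -0.62); OW-C−OW-A = (135, -40, -0.90).
Determinant of the coordinate differences = 10·(-40) − 135·(-330) = 44150.
∂h/∂x = [(-0.62)·(-40) − (-0.90)·(-330)] / 44150 = -0.006165
∂h/∂y = [10·(-0.90) − 135·(-0.62)] / 44150 = +0.001692
|∇h| = √(-0.006165² + 0.001692²) = 0.006393
Seepage velocity v = K·i/n = 1.7 × 0.006393 / 0.27 = 0.04025 m/day = 14.7 m/yr.

15 m/yr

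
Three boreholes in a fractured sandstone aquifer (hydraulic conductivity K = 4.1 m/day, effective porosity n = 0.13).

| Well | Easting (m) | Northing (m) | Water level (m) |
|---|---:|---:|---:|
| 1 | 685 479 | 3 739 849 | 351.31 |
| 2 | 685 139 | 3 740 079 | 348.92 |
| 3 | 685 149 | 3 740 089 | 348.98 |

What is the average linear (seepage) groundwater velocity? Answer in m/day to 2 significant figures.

Taking 1 as reference: 2−1 = (-340, 230, -2.39); 3−1 = (-330, 240, -2.33).
Determinant of the coordinate differences = (-340)·240 − (-330)·230 = -5700.
∂h/∂x = [(-2.39)·240 − (-2.33)·230] / -5700 = +0.006614
∂h/∂y = [(-340)·(-2.33) − (-330)·(-2.39)] / -5700 = -0.0006140
|∇h| = √(0.006614² + -0.0006140²) = 0.006642
Seepage velocity v = K·i/n = 4.1 × 0.006642 / 0.13 = 0.2095 m/day.

0.21 m/day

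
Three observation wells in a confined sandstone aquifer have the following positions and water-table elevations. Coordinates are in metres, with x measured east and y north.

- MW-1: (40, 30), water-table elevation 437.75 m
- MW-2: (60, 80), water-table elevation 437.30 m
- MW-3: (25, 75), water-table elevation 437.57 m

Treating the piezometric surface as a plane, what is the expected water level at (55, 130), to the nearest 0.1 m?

437.0 m

Three-point gradient (reference MW-1): Δ to MW-2 = (20, 50, -0.45), Δ to MW-3 = (-15, 45, -0.18).
∂h/∂x = -0.006818, ∂h/∂y = -0.006273 (det = 1650).
h(55, 130) = 437.75 + (-0.006818)·(15) + (-0.006273)·(100) = 437.75 -0.102 -0.627 = 437.020 m.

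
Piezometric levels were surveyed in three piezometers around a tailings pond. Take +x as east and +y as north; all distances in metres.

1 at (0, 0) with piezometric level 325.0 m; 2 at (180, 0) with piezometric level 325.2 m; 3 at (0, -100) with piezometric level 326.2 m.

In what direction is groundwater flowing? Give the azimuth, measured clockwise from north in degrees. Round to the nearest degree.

∂h/∂x = (325.2 − 325.0) / (180 − 0) = +0.001111
∂h/∂y = (326.2 − 325.0) / (-100 − 0) = -0.01200
Flow direction (−∇h) has components (-0.001111 E, +0.01200 N).
Azimuth = atan2(E, N) = atan2(-0.001111, +0.01200) = 354.7° ≈ 355°.

355°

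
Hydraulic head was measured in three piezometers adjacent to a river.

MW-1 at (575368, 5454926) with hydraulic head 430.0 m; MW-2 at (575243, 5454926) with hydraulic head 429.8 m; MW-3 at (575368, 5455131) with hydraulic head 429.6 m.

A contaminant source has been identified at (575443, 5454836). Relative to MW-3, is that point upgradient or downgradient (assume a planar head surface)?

∂h/∂x = (429.8 − 430.0) / (575243 − 575368) = +0.001600
∂h/∂y = (429.6 − 430.0) / (5455131 − 5454926) = -0.001951
Head at (575443, 5454836) = 430.0 + (+0.001600)·(75) + (-0.001951)·(-90) = 430.30 m.
That is higher than the 429.6 m at MW-3, so the point is upgradient.

upgradient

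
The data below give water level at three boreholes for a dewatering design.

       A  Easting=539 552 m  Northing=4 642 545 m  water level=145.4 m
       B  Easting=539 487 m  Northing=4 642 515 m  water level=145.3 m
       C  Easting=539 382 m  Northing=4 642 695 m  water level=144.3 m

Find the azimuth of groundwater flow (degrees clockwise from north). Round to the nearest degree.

With h = a·x + b·y + c and A as origin, the differences give:
  (-65)·a + (-30)·b = -0.1
  (-170)·a + 150·b = -1.1
Eliminate b (×150 and ×(-30), subtract): -14850·a = -48.00 → a = ∂h/∂x = +0.003232
Back-substitute: b = ∂h/∂y = -0.003670.
Flow direction (−∇h) has components (-0.003232 E, +0.003670 N).
Azimuth = atan2(E, N) = atan2(-0.003232, +0.003670) = 318.6° ≈ 319°.

319°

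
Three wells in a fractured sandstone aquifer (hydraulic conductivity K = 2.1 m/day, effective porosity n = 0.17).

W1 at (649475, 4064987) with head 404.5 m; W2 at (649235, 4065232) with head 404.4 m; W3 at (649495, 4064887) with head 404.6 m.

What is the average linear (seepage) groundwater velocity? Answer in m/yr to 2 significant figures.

6.2 m/yr

Differences from W1: to W2 (Δx, Δy, Δh) = (-240, 245, -0.1); to W3 = (20, -100, +0.1).
Determinant of the coordinate differences = (-240)·(-100) − 20·245 = 19100.
∂h/∂x = [(-0.1)·(-100) − (+0.1)·245] / 19100 = -0.0007592
∂h/∂y = [(-240)·(+0.1) − 20·(-0.1)] / 19100 = -0.001152
|∇h| = √(-0.0007592² + -0.001152²) = 0.00138
Seepage velocity v = K·i/n = 2.1 × 0.00138 / 0.17 = 0.01705 m/day = 6.228 m/yr.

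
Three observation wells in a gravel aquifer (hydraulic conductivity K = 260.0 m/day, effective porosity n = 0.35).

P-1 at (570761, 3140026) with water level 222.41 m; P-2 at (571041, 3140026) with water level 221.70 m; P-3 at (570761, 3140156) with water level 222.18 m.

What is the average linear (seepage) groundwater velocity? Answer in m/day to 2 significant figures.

∂h/∂x = (221.70 − 222.41) / (571041 − 570761) = -0.002536
∂h/∂y = (222.18 − 222.41) / (3140156 − 3140026) = -0.001769
|∇h| = √(-0.002536² + -0.001769²) = 0.003092
Seepage velocity v = K·i/n = 260.0 × 0.003092 / 0.35 = 2.297 m/day.

2.3 m/day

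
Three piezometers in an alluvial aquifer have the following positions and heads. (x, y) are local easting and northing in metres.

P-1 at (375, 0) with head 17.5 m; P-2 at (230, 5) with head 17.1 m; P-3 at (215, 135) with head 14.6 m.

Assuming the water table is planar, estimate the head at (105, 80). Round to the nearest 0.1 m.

Differences from P-1: to P-2 (Δx, Δy, Δh) = (-145, 5, -0.4); to P-3 = (-160, 135, -2.9).
Determinant of the coordinate differences = (-145)·135 − (-160)·5 = -18775.
∂h/∂x = [(-0.4)·135 − (-2.9)·5] / -18775 = +0.002104
∂h/∂y = [(-145)·(-2.9) − (-160)·(-0.4)] / -18775 = -0.01899
h(105, 80) = 17.5 + (+0.002104)·(-270) + (-0.01899)·(80) = 17.5 -0.568 -1.519 = 15.413 m.

15.4 m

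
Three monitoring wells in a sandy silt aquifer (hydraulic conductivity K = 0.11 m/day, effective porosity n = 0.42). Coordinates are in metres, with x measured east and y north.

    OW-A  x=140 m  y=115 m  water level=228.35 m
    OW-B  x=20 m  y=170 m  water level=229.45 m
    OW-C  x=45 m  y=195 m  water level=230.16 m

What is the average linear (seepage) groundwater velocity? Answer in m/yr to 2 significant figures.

Differences from OW-A: to OW-B (Δx, Δy, Δh) = (-120, 55, +1.10); to OW-C = (-95, 80, +1.81).
Solve a·Δx + b·Δy = Δh: det = (-120)·80 − (-95)·55 = -4375.
∂h/∂x = [(+1.10)·80 − (+1.81)·55] / -4375 = +0.002640
∂h/∂y = [(-120)·(+1.81) − (-95)·(+1.10)] / -4375 = +0.02576
|∇h| = √(0.002640² + 0.02576²) = 0.02589
Seepage velocity v = K·i/n = 0.11 × 0.02589 / 0.42 = 0.006781 m/day = 2.477 m/yr.

2.5 m/yr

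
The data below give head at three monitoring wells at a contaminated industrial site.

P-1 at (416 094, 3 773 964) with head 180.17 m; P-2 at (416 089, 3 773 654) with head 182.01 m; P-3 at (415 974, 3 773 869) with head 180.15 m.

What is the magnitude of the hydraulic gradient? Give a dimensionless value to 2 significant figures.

0.0078

Taking P-1 as reference: P-2−P-1 = (-5, -310, +1.84); P-3−P-1 = (-120, -95, -0.02).
Determinant of the coordinate differences = (-5)·(-95) − (-120)·(-310) = -36725.
∂h/∂x = [(+1.84)·(-95) − (-0.02)·(-310)] / -36725 = +0.004929
∂h/∂y = [(-5)·(-0.02) − (-120)·(+1.84)] / -36725 = -0.006015
|∇h| = √(0.004929² + -0.006015²) = 0.007777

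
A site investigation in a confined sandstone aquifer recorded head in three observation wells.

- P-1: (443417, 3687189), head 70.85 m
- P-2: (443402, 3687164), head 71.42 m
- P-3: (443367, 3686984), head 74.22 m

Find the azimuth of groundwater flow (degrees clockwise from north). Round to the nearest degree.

056°

Differences from P-1: to P-2 (Δx, Δy, Δh) = (-15, -25, +0.57); to P-3 = (-50, -205, +3.37).
Determinant of the coordinate differences = (-15)·(-205) − (-50)·(-25) = 1825.
∂h/∂x = [(+0.57)·(-205) − (+3.37)·(-25)] / 1825 = -0.01786
∂h/∂y = [(-15)·(+3.37) − (-50)·(+0.57)] / 1825 = -0.01208
Flow direction (−∇h) has components (+0.01786 E, +0.01208 N).
Azimuth = atan2(E, N) = atan2(+0.01786, +0.01208) = 55.9° ≈ 056°.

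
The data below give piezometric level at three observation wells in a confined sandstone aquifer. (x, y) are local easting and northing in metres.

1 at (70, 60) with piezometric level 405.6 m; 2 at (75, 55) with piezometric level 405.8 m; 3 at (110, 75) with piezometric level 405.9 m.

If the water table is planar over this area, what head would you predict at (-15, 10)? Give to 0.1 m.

405.4 m

Differences from 1: to 2 (Δx, Δy, Δh) = (5, -5, +0.2); to 3 = (40, 15, +0.3).
Solve a·Δx + b·Δy = Δh: det = 5·15 − 40·(-5) = 275.
∂h/∂x = [(+0.2)·15 − (+0.3)·(-5)] / 275 = +0.01636
∂h/∂y = [5·(+0.3) − 40·(+0.2)] / 275 = -0.02364
h(-15, 10) = 405.6 + (+0.01636)·(-85) + (-0.02364)·(-50) = 405.6 -1.391 +1.182 = 405.391 m.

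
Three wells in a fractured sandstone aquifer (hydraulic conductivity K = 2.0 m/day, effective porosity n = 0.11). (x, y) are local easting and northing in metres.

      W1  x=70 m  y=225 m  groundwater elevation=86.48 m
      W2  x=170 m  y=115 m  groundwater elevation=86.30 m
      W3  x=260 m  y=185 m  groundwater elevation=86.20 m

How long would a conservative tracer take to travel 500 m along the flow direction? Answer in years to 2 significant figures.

Differences from W1: to W2 (Δx, Δy, Δh) = (100, -110, -0.18); to W3 = (190, -40, -0.28).
Determinant of the coordinate differences = 100·(-40) − 190·(-110) = 16900.
∂h/∂x = [(-0.18)·(-40) − (-0.28)·(-110)] / 16900 = -0.001396
∂h/∂y = [100·(-0.28) − 190·(-0.18)] / 16900 = +0.0003669
|∇h| = √(-0.001396² + 0.0003669²) = 0.001443
Seepage velocity v = K·i/n = 2.0 × 0.001443 / 0.11 = 0.02624 m/day.
t = 500 / 0.02624 = 1.905e+04 days = 52.2 years.

52 years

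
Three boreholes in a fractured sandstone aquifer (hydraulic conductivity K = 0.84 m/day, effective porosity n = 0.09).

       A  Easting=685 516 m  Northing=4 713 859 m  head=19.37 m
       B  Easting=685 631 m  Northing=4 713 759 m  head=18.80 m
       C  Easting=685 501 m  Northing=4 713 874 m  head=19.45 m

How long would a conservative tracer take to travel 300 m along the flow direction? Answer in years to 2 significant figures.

Three-point gradient (reference A): Δ to B = (115, -100, -0.57), Δ to C = (-15, 15, +0.08).
∂h/∂x = -0.002444, ∂h/∂y = +0.002889 (det = 225).
|∇h| = √(-0.002444² + 0.002889²) = 0.003784
Seepage velocity v = K·i/n = 0.84 × 0.003784 / 0.09 = 0.03532 m/day.
t = 300 / 0.03532 = 8494 days = 23.3 years.

23 years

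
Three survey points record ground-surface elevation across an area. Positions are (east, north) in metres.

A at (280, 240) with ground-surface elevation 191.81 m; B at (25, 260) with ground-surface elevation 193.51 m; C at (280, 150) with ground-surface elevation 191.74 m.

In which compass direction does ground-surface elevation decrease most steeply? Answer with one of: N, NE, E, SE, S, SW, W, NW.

E

Three-point gradient (reference A): Δ to B = (-255, 20, +1.70), Δ to C = (0, -90, -0.07).
∂z/∂x = -0.006606, ∂z/∂y = +0.0007778 (det = 22950).
Steepest decrease is along −∇f = (+0.006606 E, -0.0007778 N) → east.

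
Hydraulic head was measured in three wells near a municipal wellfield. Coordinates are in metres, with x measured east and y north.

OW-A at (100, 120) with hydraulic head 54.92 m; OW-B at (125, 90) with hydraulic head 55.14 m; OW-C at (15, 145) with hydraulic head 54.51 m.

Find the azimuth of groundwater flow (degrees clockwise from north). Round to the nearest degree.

With h = a·x + b·y + c and OW-A as origin, the differences give:
  25·a + (-30)·b = +0.22
  (-85)·a + 25·b = -0.41
Eliminate b (×25 and ×(-30), subtract): -1925·a = -6.800 → a = ∂h/∂x = +0.003532
Back-substitute: b = ∂h/∂y = -0.004390.
Flow direction (−∇h) has components (-0.003532 E, +0.004390 N).
Azimuth = atan2(E, N) = atan2(-0.003532, +0.004390) = 321.2° ≈ 321°.

321°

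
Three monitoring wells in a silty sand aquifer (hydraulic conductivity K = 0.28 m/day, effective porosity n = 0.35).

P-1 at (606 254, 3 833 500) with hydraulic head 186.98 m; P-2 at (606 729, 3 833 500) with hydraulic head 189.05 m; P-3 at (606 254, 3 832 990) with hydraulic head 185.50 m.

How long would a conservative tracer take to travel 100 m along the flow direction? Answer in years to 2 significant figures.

∂h/∂x = (189.05 − 186.98) / (606729 − 606254) = +0.004358
∂h/∂y = (185.50 − 186.98) / (3832990 − 3833500) = +0.002902
|∇h| = √(0.004358² + 0.002902²) = 0.005236
Seepage velocity v = K·i/n = 0.28 × 0.005236 / 0.35 = 0.004189 m/day.
t = 100 / 0.004189 = 2.387e+04 days = 65.4 years.

65 years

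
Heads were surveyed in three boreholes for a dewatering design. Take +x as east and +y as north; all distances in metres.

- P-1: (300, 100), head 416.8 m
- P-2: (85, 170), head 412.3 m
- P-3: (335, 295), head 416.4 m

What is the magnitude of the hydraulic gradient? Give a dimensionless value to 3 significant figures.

0.0199

Taking P-1 as reference: P-2−P-1 = (-215, 70, -4.5); P-3−P-1 = (35, 195, -0.4).
Solve a·Δx + b·Δy = Δh: det = (-215)·195 − 35·70 = -44375.
∂h/∂x = [(-4.5)·195 − (-0.4)·70] / -44375 = +0.01914
∂h/∂y = [(-215)·(-0.4) − 35·(-4.5)] / -44375 = -0.005487
|∇h| = √(0.01914² + -0.005487²) = 0.01991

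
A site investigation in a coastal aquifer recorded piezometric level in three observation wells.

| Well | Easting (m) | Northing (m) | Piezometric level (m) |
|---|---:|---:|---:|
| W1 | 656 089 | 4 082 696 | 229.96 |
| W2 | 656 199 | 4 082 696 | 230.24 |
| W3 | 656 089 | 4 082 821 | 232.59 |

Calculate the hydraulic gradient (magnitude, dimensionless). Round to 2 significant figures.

∂h/∂x = (230.24 − 229.96) / (656199 − 656089) = +0.002545
∂h/∂y = (232.59 − 229.96) / (4082821 − 4082696) = +0.02104
|∇h| = √(0.002545² + 0.02104²) = 0.02119

0.021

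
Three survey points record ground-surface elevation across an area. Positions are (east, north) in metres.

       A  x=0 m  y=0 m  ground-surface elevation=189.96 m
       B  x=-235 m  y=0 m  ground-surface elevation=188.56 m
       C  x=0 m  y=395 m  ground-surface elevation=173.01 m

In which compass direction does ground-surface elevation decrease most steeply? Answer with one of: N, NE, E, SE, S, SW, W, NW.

N

∂z/∂x = (188.56 − 189.96) / (-235 − 0) = +0.005957
∂z/∂y = (173.01 − 189.96) / (395 − 0) = -0.04291
Steepest decrease is along −∇f = (-0.005957 E, +0.04291 N) → north.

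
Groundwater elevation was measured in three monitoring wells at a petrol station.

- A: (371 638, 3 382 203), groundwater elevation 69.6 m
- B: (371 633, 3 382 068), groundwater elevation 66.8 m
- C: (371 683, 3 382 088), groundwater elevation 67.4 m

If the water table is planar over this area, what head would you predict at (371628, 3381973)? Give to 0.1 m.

Taking A as reference: B−A = (-5, -135, -2.8); C−A = (45, -115, -2.2).
Determinant of the coordinate differences = (-5)·(-115) − 45·(-135) = 6650.
∂h/∂x = [(-2.8)·(-115) − (-2.2)·(-135)] / 6650 = +0.003759
∂h/∂y = [(-5)·(-2.2) − 45·(-2.8)] / 6650 = +0.02060
h(371628, 3381973) = 69.6 + (+0.003759)·(-10) + (+0.02060)·(-230) = 69.6 -0.038 -4.738 = 64.824 m.

64.8 m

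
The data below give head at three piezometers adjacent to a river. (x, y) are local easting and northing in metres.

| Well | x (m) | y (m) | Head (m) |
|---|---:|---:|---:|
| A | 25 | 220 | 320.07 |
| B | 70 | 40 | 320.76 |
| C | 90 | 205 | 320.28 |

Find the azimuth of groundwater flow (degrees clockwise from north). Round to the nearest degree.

322°

Taking A as reference: B−A = (45, -180, +0.69); C−A = (65, -15, +0.21).
Solve a·Δx + b·Δy = Δh: det = 45·(-15) − 65·(-180) = 11025.
∂h/∂x = [(+0.69)·(-15) − (+0.21)·(-180)] / 11025 = +0.002490
∂h/∂y = [45·(+0.21) − 65·(+0.69)] / 11025 = -0.003211
Flow direction (−∇h) has components (-0.002490 E, +0.003211 N).
Azimuth = atan2(E, N) = atan2(-0.002490, +0.003211) = 322.2° ≈ 322°.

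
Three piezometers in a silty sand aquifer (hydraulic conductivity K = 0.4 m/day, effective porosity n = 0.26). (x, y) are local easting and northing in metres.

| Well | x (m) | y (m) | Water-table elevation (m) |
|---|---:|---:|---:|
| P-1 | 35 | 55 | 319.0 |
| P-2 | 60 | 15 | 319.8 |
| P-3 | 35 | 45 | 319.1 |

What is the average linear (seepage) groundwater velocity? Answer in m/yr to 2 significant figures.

With h = a·x + b·y + c and P-1 as origin, the differences give:
  25·a + (-40)·b = +0.8
  0·a + (-10)·b = +0.1
Eliminate b (×(-10) and ×(-40), subtract): -250·a = -4.00 → a = ∂h/∂x = +0.01600
Back-substitute: b = ∂h/∂y = -0.01000.
|∇h| = √(0.01600² + -0.01000²) = 0.01887
Seepage velocity v = K·i/n = 0.4 × 0.01887 / 0.26 = 0.02903 m/day = 10.6 m/yr.

11 m/yr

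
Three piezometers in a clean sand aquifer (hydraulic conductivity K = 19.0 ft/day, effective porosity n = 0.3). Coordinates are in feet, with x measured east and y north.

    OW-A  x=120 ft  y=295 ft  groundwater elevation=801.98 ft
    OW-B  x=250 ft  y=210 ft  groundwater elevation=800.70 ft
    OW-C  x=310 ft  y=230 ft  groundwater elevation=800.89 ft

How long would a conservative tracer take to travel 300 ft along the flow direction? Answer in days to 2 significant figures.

360 days

Taking OW-A as reference: OW-B−OW-A = (130, -85, -1.28); OW-C−OW-A = (190, -65, -1.09).
Solve a·Δx + b·Δy = Δh: det = 130·(-65) − 190·(-85) = 7700.
∂h/∂x = [(-1.28)·(-65) − (-1.09)·(-85)] / 7700 = -0.001227
∂h/∂y = [130·(-1.09) − 190·(-1.28)] / 7700 = +0.01318
|∇h| = √(-0.001227² + 0.01318²) = 0.01324
Seepage velocity v = K·i/n = 19.0 × 0.01324 / 0.3 = 0.8385 ft/day.
t = 300 / 0.8385 = 357.8 days.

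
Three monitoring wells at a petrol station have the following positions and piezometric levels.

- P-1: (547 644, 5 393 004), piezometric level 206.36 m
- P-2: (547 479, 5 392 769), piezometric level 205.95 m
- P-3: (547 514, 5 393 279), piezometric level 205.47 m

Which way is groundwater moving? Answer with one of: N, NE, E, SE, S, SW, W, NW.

Taking P-1 as reference: P-2−P-1 = (-165, -235, -0.41); P-3−P-1 = (-130, 275, -0.89).
Solve a·Δx + b·Δy = Δh: det = (-165)·275 − (-130)·(-235) = -75925.
∂h/∂x = [(-0.41)·275 − (-0.89)·(-235)] / -75925 = +0.004240
∂h/∂y = [(-165)·(-0.89) − (-130)·(-0.41)] / -75925 = -0.001232
Flow = −∇h = (-0.004240 east, +0.001232 north), which points west.

W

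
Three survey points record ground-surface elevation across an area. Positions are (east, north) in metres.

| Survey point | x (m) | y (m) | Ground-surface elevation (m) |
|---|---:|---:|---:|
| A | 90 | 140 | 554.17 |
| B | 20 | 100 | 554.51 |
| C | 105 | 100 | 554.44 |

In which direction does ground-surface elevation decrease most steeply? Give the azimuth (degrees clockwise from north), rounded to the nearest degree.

Differences from A: to B (Δx, Δy, Δh) = (-70, -40, +0.34); to C = (15, -40, +0.27).
Determinant of the coordinate differences = (-70)·(-40) − 15·(-40) = 3400.
∂z/∂x = [(+0.34)·(-40) − (+0.27)·(-40)] / 3400 = -0.0008235
∂z/∂y = [(-70)·(+0.27) − 15·(+0.34)] / 3400 = -0.007059
Steepest decrease is along −∇f: components (+0.0008235 E, +0.007059 N).
Azimuth = atan2(+0.0008235, +0.007059) = 6.7° ≈ 007°.

007°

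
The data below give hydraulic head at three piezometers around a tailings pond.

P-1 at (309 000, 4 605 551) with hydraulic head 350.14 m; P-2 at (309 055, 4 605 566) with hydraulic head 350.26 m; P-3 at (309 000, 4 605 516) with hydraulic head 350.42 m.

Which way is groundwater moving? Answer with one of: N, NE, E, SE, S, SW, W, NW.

Taking P-1 as reference: P-2−P-1 = (55, 15, +0.12); P-3−P-1 = (0, -35, +0.28).
Determinant of the coordinate differences = 55·(-35) − 0·15 = -1925.
∂h/∂x = [(+0.12)·(-35) − (+0.28)·15] / -1925 = +0.004364
∂h/∂y = [55·(+0.28) − 0·(+0.12)] / -1925 = -0.008000
Flow = −∇h = (-0.004364 east, +0.008000 north), which points northwest.

NW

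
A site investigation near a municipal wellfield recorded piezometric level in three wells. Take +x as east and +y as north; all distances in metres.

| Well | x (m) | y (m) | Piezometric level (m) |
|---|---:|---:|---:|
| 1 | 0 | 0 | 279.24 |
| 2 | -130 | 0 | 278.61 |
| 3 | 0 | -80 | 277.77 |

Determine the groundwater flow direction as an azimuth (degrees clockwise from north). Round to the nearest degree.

195°

∂h/∂x = (278.61 − 279.24) / (-130 − 0) = +0.004846
∂h/∂y = (277.77 − 279.24) / (-80 − 0) = +0.01838
Flow direction (−∇h) has components (-0.004846 E, -0.01838 N).
Azimuth = atan2(E, N) = atan2(-0.004846, -0.01838) = 194.8° ≈ 195°.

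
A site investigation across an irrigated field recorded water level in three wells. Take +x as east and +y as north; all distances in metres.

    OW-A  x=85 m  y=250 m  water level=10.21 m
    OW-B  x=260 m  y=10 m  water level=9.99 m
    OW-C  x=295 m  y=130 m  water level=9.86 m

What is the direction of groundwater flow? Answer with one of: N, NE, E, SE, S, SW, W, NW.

E

Three-point gradient (reference OW-A): Δ to OW-B = (175, -240, -0.22), Δ to OW-C = (210, -120, -0.35).
∂h/∂x = -0.001959, ∂h/∂y = -0.0005119 (det = 29400).
Flow = −∇h = (+0.001959 east, +0.0005119 north), which points east.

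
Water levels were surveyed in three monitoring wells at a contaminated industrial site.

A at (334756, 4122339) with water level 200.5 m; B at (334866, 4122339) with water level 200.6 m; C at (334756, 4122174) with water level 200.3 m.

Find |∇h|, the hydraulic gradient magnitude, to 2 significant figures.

∂h/∂x = (200.6 − 200.5) / (334866 − 334756) = +0.0009091
∂h/∂y = (200.3 − 200.5) / (4122174 − 4122339) = +0.001212
|∇h| = √(0.0009091² + 0.001212²) = 0.001515

0.0015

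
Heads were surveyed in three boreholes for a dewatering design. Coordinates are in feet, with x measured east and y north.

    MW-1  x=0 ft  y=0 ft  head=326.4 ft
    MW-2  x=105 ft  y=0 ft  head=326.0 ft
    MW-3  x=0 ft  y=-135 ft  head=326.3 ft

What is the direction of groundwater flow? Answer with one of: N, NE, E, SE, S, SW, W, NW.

∂h/∂x = (326.0 − 326.4) / (105 − 0) = -0.003810
∂h/∂y = (326.3 − 326.4) / (-135 − 0) = +0.0007407
Flow = −∇h = (+0.003810 east, -0.0007407 north), which points east.

E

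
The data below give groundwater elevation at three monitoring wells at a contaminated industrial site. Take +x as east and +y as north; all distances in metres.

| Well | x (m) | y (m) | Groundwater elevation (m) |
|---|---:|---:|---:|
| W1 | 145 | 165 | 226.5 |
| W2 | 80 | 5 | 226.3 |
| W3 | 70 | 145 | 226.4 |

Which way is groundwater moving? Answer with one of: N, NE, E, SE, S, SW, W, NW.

SW

With h = a·x + b·y + c and W1 as origin, the differences give:
  (-65)·a + (-160)·b = -0.2
  (-75)·a + (-20)·b = -0.1
Eliminate b (×(-20) and ×(-160), subtract): -10700·a = -12.00 → a = ∂h/∂x = +0.001121
Back-substitute: b = ∂h/∂y = +0.0007944.
Flow = −∇h = (-0.001121 east, -0.0007944 north), which points southwest.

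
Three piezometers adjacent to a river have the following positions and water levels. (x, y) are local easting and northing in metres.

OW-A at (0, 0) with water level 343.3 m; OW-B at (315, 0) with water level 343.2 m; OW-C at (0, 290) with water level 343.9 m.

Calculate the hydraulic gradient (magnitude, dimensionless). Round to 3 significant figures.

0.00209

∂h/∂x = (343.2 − 343.3) / (315 − 0) = -0.0003175
∂h/∂y = (343.9 − 343.3) / (290 − 0) = +0.002069
|∇h| = √(-0.0003175² + 0.002069²) = 0.002093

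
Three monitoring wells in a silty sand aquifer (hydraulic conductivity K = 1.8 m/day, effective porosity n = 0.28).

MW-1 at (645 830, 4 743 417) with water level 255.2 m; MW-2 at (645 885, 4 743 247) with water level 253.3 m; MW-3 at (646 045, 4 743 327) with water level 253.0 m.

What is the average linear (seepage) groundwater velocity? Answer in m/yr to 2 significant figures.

26 m/yr

Three-point gradient (reference MW-1): Δ to MW-2 = (55, -170, -1.9), Δ to MW-3 = (215, -90, -2.2).
∂h/∂x = -0.006424, ∂h/∂y = +0.009098 (det = 31600).
|∇h| = √(-0.006424² + 0.009098²) = 0.01114
Seepage velocity v = K·i/n = 1.8 × 0.01114 / 0.28 = 0.07161 m/day = 26.16 m/yr.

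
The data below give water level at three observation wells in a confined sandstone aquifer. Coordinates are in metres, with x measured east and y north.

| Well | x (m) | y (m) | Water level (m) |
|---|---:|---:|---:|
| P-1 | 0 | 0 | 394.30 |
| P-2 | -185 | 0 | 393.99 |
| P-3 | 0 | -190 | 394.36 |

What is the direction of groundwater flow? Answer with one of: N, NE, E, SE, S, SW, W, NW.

∂h/∂x = (393.99 − 394.30) / (-185 − 0) = +0.001676
∂h/∂y = (394.36 − 394.30) / (-190 − 0) = -0.0003158
Flow = −∇h = (-0.001676 east, +0.0003158 north), which points west.

W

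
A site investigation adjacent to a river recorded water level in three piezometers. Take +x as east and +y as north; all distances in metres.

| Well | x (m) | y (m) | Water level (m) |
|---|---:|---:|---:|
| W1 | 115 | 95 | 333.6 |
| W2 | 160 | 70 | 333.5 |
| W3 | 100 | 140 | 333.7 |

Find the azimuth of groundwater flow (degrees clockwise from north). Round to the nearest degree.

146°

Differences from W1: to W2 (Δx, Δy, Δh) = (45, -25, -0.1); to W3 = (-15, 45, +0.1).
Solve a·Δx + b·Δy = Δh: det = 45·45 − (-15)·(-25) = 1650.
∂h/∂x = [(-0.1)·45 − (+0.1)·(-25)] / 1650 = -0.001212
∂h/∂y = [45·(+0.1) − (-15)·(-0.1)] / 1650 = +0.001818
Flow direction (−∇h) has components (+0.001212 E, -0.001818 N).
Azimuth = atan2(E, N) = atan2(+0.001212, -0.001818) = 146.3° ≈ 146°.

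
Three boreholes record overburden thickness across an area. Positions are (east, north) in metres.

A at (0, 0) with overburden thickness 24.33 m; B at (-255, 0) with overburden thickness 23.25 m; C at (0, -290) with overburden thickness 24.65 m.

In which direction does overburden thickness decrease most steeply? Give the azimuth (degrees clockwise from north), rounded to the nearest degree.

285°

∂d/∂x = (23.25 − 24.33) / (-255 − 0) = +0.004235
∂d/∂y = (24.65 − 24.33) / (-290 − 0) = -0.001103
Steepest decrease is along −∇f: components (-0.004235 E, +0.001103 N).
Azimuth = atan2(-0.004235, +0.001103) = 284.6° ≈ 285°.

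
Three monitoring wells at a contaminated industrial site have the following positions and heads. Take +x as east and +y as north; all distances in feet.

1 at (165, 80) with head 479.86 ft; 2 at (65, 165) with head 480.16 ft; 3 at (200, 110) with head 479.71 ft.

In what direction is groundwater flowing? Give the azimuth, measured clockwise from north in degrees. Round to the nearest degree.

Taking 1 as reference: 2−1 = (-100, 85, +0.30); 3−1 = (35, 30, -0.15).
Solve a·Δx + b·Δy = Δh: det = (-100)·30 − 35·85 = -5975.
∂h/∂x = [(+0.30)·30 − (-0.15)·85] / -5975 = -0.003640
∂h/∂y = [(-100)·(-0.15) − 35·(+0.30)] / -5975 = -0.0007531
Flow direction (−∇h) has components (+0.003640 E, +0.0007531 N).
Azimuth = atan2(E, N) = atan2(+0.003640, +0.0007531) = 78.3° ≈ 078°.

078°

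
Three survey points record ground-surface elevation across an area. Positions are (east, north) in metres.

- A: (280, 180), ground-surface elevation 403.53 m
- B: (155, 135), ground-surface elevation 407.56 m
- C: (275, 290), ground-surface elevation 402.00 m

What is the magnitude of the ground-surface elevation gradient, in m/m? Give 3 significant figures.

Taking A as reference: B−A = (-125, -45, +4.03); C−A = (-5, 110, -1.53).
Determinant of the coordinate differences = (-125)·110 − (-5)·(-45) = -13975.
∂z/∂x = [(+4.03)·110 − (-1.53)·(-45)] / -13975 = -0.02679
∂z/∂y = [(-125)·(-1.53) − (-5)·(+4.03)] / -13975 = -0.01513
|∇f| = √(-0.02679² + -0.01513²) = 0.03077 m/m

0.0308 m/m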